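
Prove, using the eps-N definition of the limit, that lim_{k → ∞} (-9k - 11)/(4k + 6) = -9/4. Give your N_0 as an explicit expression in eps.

N_0 = (5/8)/eps

Let eps > 0 be given. For k ≥ 1, |(-9k - 11)/(4k + 6) + 9/4| = |10|/(4(4k + 6)) = 10/(4(4k + 6)).
Since 4k + 6 ≥ 4k for k ≥ 1, this is ≤ 10/(4·4k) = (5/8)/k.
So |(-9k - 11)/(4k + 6) + 9/4| < eps whenever k > (5/8)/eps.
Take N_0 = (5/8)/eps. If k > N_0 then |(-9k - 11)/(4k + 6) + 9/4| ≤ (5/8)/k < eps.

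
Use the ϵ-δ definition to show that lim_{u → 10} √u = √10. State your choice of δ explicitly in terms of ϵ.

δ = min(10, √10·ϵ)

Fix ϵ > 0. We want δ > 0 such that 0 < |u − 10| < δ implies |√u − √10| < ϵ.
Rationalise: √u − √10 = (u − 10)/(√u + √10), so |√u − √10| = |u − 10|/(√u + √10).
Restrict δ ≤ 10 so that |u − 10| < 10 forces u > 0, and then √u + √10 > √10.
Hence |√u − √10| < |u − 10|/√10, which is < ϵ once |u − 10| < √10·ϵ.
Take δ = min(10, √10·ϵ). If 0 < |u − 10| < δ then u > 0 and |√u − √10| < |u − 10|/√10 < ϵ.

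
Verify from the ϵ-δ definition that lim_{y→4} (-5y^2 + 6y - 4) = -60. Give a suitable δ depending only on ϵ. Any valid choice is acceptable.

Fix ϵ > 0. We want δ > 0 such that 0 < |y − 4| < δ implies |(-5y^2 + 6y - 4) + 60| < ϵ.
(-5y^2 + 6y - 4) + 60 = -5y^2 + 6y + 56 = (y − 4)(-5y - 14).
So |(-5y^2 + 6y - 4) + 60| = |y − 4|·|-5y - 14|.
Require δ ≤ 1. Then |y − 4| < 1 gives |y| < 5, and by the triangle inequality |-5y - 14| ≤ 5·5 + 14 = 39.
Hence |(-5y^2 + 6y - 4) + 60| ≤ 39|y − 4| < ϵ provided |y − 4| < ϵ/39.
Choosing δ = min(1, ϵ/39) ensures both conditions, hence |(-5y^2 + 6y - 4) + 60| < ϵ.

δ = min(1, ϵ/39)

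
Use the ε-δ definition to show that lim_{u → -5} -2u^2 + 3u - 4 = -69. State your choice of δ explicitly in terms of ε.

Let ε > 0. We want δ > 0 such that 0 < |u + 5| < δ implies |(-2u^2 + 3u - 4) + 69| < ε.
(-2u^2 + 3u - 4) + 69 = -2u^2 + 3u + 65 = (u + 5)(-2u + 13).
So |(-2u^2 + 3u - 4) + 69| = |u + 5|·|-2u + 13|.
Require δ ≤ 1. Then |u + 5| < 1 gives |u| < 6, and by the triangle inequality |-2u + 13| ≤ 2·6 + 13 = 25.
Hence |(-2u^2 + 3u - 4) + 69| ≤ 25|u + 5| < ε provided |u + 5| < ε/25.
Take δ = min(1, ε/25). Then 0 < |u + 5| < δ gives both |u + 5| < 1 and |u + 5| < ε/25, so |(-2u^2 + 3u - 4) + 69| < ε.

δ = min(1, ε/25)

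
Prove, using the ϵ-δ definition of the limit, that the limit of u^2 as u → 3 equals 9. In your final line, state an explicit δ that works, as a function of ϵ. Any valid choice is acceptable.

Let ϵ > 0. We seek δ > 0 with 0 < |u − 3| < δ ⇒ |u^2 − 9| < ϵ.
Factor: u^2 − 9 = (u − 3)(u + 3), so |u^2 − 9| = |u − 3|·|u + 3|.
Impose δ ≤ 1 so that |u| < 4; then |u + 3| ≤ 7.
Hence |u^2 − 9| ≤ 7|u − 3|, which is < ϵ once |u − 3| < ϵ/7.
Take δ = min(1, ϵ/7). If 0 < |u − 3| < δ then both bounds hold and |u^2 − 9| ≤ 7|u − 3| < 7·(ϵ/7) = ϵ.

δ = min(1, ϵ/7)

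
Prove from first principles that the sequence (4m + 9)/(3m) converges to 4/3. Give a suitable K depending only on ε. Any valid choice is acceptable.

Suppose ε > 0. For m ≥ 1, |(4m + 9)/(3m) − (4/3)| = |27|/(3(3m)) = 27/(3(3m)).
Since 3m ≥ 3m for m ≥ 1, this is ≤ 27/(3·3m) = 3/m.
So |(4m + 9)/(3m) − (4/3)| < ε whenever m > 3/ε.
Take K = 3/ε. If m > K then |(4m + 9)/(3m) − (4/3)| ≤ 3/m < ε.

K = 3/ε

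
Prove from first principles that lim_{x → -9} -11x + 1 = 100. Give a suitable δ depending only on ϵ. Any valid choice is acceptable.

Fix ϵ > 0. We need δ > 0 so that 0 < |x + 9| < δ implies |(-11x + 1) − 100| < ϵ.
|(-11x + 1) − 100| = |-11x - 99| = 11|x + 9|.
So 11|x + 9| < ϵ exactly when |x + 9| < ϵ/11.
Take δ = ϵ/11. If 0 < |x + 9| < δ then |(-11x + 1) − 100| = 11|x + 9| < 11·(ϵ/11) = ϵ.

δ = ϵ/11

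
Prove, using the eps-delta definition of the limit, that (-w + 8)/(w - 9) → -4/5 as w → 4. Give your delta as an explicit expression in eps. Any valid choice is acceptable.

delta = min(5/2, (25/2)eps)

Fix eps > 0. We want delta > 0 with 0 < |w − 4| < delta ⇒ |(-w + 8)/(w - 9) + 4/5| < eps.
Combining over a common denominator, (-w + 8)/(w - 9) + 4/5 = [(-w + 8)·(-5) − 4·(w - 9)] / [(-5)·(w - 9)] = 1(w − 4) / ((-5)(w - 9)).
So |(-w + 8)/(w - 9) + 4/5| = |w − 4| / (5·|w − 9|).
Require delta ≤ 5/2, so |w − 9| ≥ |-5| − |w − 4| > 5 − 5/2 = 5/2.
Hence |(-w + 8)/(w - 9) + 4/5| < |w − 4|/(5·(5/2)) = (2/25)|w − 4|, which is < eps once |w − 4| < (25/2)eps.
Take delta = min(5/2, (25/2)eps). Then 0 < |w − 4| < delta forces both bounds, so |(-w + 8)/(w - 9) + 4/5| < eps.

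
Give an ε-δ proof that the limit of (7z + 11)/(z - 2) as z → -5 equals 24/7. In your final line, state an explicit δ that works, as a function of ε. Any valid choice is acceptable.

δ = min(7/2, (49/50)ε)

Suppose ε > 0. We want δ > 0 with 0 < |z + 5| < δ ⇒ |(7z + 11)/(z - 2) − (24/7)| < ε.
Combining over a common denominator, (7z + 11)/(z - 2) − (24/7) = [(7z + 11)·(-7) − (-24)·(z - 2)] / [(-7)·(z - 2)] = -25(z + 5) / ((-7)(z - 2)).
So |(7z + 11)/(z - 2) − (24/7)| = 25|z + 5| / (7·|z − 2|).
Require δ ≤ 7/2, so |z − 2| ≥ |-7| − |z + 5| > 7 − 7/2 = 7/2.
Hence |(7z + 11)/(z - 2) − (24/7)| < 25|z + 5|/(7·(7/2)) = (50/49)|z + 5|, which is < ε once |z + 5| < (49/50)ε.
Take δ = min(7/2, (49/50)ε). Then 0 < |z + 5| < δ forces both bounds, so |(7z + 11)/(z - 2) − (24/7)| < ε.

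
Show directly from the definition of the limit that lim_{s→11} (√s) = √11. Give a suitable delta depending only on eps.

Fix eps > 0. We want delta > 0 such that 0 < |s − 11| < delta implies |√s − √11| < eps.
Multiplying by the conjugate, |√s − √11| = |s − 11|/(√s + √11).
Restrict delta ≤ 11 so that |s − 11| < 11 forces s > 0, and then √s + √11 > √11.
Hence |√s − √11| < |s − 11|/√11, which is < eps once |s − 11| < √11·eps.
Take delta = min(11, √11·eps). If 0 < |s − 11| < delta then s > 0 and |√s − √11| < |s − 11|/√11 < eps.

delta = min(11, √11·eps)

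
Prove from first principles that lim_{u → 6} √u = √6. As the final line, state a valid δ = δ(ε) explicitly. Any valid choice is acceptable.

δ = min(6, √6·ε)

Let ε > 0 be given. We want δ > 0 such that 0 < |u − 6| < δ implies |√u − √6| < ε.
Rationalise: √u − √6 = (u − 6)/(√u + √6), so |√u − √6| = |u − 6|/(√u + √6).
Restrict δ ≤ 6 so that |u − 6| < 6 forces u > 0, and then √u + √6 > √6.
Hence |√u − √6| < |u − 6|/√6, which is < ε once |u − 6| < √6·ε.
Take δ = min(6, √6·ε). If 0 < |u − 6| < δ then u > 0 and |√u − √6| < |u − 6|/√6 < ε.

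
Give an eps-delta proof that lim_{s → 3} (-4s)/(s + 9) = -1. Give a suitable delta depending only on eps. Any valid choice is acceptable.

delta = min(6, 2eps)

Let eps > 0. We want delta > 0 with 0 < |s − 3| < delta ⇒ |(-4s)/(s + 9) + 1| < eps.
Combining over a common denominator, (-4s)/(s + 9) + 1 = [(-4s)·12 − (-12)·(s + 9)] / [12·(s + 9)] = -36(s − 3) / (12(s + 9)).
So |(-4s)/(s + 9) + 1| = 36|s − 3| / (12·|s + 9|).
Restrict delta ≤ 6. Then |s − 3| < 6 gives |s + 9| = |(s − 3) + 12| ≥ 12 − 6 = 6.
Hence |(-4s)/(s + 9) + 1| < 36|s − 3|/(12·6) = (1/2)|s − 3|, which is < eps once |s − 3| < 2eps.
Take delta = min(6, 2eps). Then 0 < |s − 3| < delta forces both bounds, so |(-4s)/(s + 9) + 1| < eps.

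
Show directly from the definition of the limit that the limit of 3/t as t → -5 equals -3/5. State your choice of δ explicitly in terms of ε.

Fix ε > 0. We seek δ > 0 such that 0 < |t + 5| < δ implies |3/t + 3/5| < ε.
|3/t + 3/5| = 3·|-5 − t|/(5·|t|) = 3|t + 5|/(5|t|).
Require δ ≤ 5/2 so that |t| > 5 − 5/2 = 5/2, hence 5|t| > 25/2.
Then |3/t + 3/5| < 3|t + 5|/(25/2), which is < ε when |t + 5| < (25/6)ε.
Take δ = min(5/2, (25/6)ε). Then 0 < |t + 5| < δ gives both |t + 5| < 5/2 and |t + 5| < (25/6)ε, so |3/t + 3/5| < ε.

δ = min(5/2, (25/6)ε)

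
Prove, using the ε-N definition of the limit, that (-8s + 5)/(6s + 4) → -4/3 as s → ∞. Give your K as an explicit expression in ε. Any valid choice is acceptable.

K = (31/18)/ε

Suppose ε > 0. We seek K > 0 such that s > K implies |(-8s + 5)/(6s + 4) + 4/3| < ε.
(-8s + 5)/(6s + 4) + 4/3 = (6(-8s + 5) − (-8)(6s + 4)) / (6(6s + 4)) = 62/(6(6s + 4)).
For s > 0 we have 6s + 4 > 6s, so |(-8s + 5)/(6s + 4) + 4/3| = 62/(6(6s + 4)) < 62/(6·6s) = (31/18)/s.
Thus |(-8s + 5)/(6s + 4) + 4/3| < ε whenever s > (31/18)/ε.
Take K = (31/18)/ε. If s > K then |(-8s + 5)/(6s + 4) + 4/3| < (31/18)/s < ε.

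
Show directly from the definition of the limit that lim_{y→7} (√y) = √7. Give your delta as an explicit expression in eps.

Let eps > 0 be given. We want delta > 0 such that 0 < |y − 7| < delta implies |√y − √7| < eps.
Rationalise: √y − √7 = (y − 7)/(√y + √7), so |√y − √7| = |y − 7|/(√y + √7).
Restrict delta ≤ 7 so that |y − 7| < 7 forces y > 0, and then √y + √7 > √7.
Hence |√y − √7| < |y − 7|/√7, which is < eps once |y − 7| < √7·eps.
Take delta = min(7, √7·eps). If 0 < |y − 7| < delta then y > 0 and |√y − √7| < |y − 7|/√7 < eps.

delta = min(7, √7·eps)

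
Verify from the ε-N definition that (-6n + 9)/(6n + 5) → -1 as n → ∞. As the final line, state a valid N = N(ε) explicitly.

Let ε > 0 be given. For n ≥ 1, |(-6n + 9)/(6n + 5) + 1| = |84|/(6(6n + 5)) = 84/(6(6n + 5)).
Since 6n + 5 ≥ 6n for n ≥ 1, this is ≤ 84/(6·6n) = (7/3)/n.
So |(-6n + 9)/(6n + 5) + 1| < ε whenever n > (7/3)/ε.
Take N = (7/3)/ε. If n > N then |(-6n + 9)/(6n + 5) + 1| ≤ (7/3)/n < ε.

N = (7/3)/ε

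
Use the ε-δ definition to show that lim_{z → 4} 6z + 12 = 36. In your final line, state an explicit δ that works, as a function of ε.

Let ε > 0 be given. We need δ > 0 so that 0 < |z − 4| < δ implies |(6z + 12) − 36| < ε.
Since (6z + 12) − 36 = 6(z − 4), we have |(6z + 12) − 36| = 6|z − 4|.
Thus it suffices that |z − 4| < ε/6.
Take δ = ε/6. If 0 < |z − 4| < δ then |(6z + 12) − 36| = 6|z − 4| < 6·(ε/6) = ε.

δ = ε/6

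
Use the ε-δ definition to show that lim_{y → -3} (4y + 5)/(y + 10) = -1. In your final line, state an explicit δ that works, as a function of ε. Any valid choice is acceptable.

Let ε > 0. We want δ > 0 with 0 < |y + 3| < δ ⇒ |(4y + 5)/(y + 10) + 1| < ε.
Combining over a common denominator, (4y + 5)/(y + 10) + 1 = [(4y + 5)·7 − (-7)·(y + 10)] / [7·(y + 10)] = 35(y + 3) / (7(y + 10)).
So |(4y + 5)/(y + 10) + 1| = 35|y + 3| / (7·|y + 10|).
Require δ ≤ 7/2, so |y + 10| ≥ |7| − |y + 3| > 7 − 7/2 = 7/2.
Hence |(4y + 5)/(y + 10) + 1| < 35|y + 3|/(7·(7/2)) = (10/7)|y + 3|, which is < ε once |y + 3| < (7/10)ε.
Take δ = min(7/2, (7/10)ε). Then 0 < |y + 3| < δ forces both bounds, so |(4y + 5)/(y + 10) + 1| < ε.

δ = min(7/2, (7/10)ε)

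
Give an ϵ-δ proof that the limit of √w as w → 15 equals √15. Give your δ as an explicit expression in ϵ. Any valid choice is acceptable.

Suppose ϵ > 0. We want δ > 0 such that 0 < |w − 15| < δ implies |√w − √15| < ϵ.
Multiplying by the conjugate, |√w − √15| = |w − 15|/(√w + √15).
Restrict δ ≤ 15 so that |w − 15| < 15 forces w > 0, and then √w + √15 > √15.
Hence |√w − √15| < |w − 15|/√15, which is < ϵ once |w − 15| < √15·ϵ.
Take δ = min(15, √15·ϵ). If 0 < |w − 15| < δ then w > 0 and |√w − √15| < |w − 15|/√15 < ϵ.

δ = min(15, √15·ϵ)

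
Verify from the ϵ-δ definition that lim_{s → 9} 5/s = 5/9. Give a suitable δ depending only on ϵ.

δ = min(9/2, (81/10)ϵ)

Let ϵ > 0 be given. We seek δ > 0 such that 0 < |s − 9| < δ implies |5/s − (5/9)| < ϵ.
|5/s − (5/9)| = 5·|9 − s|/(9·|s|) = 5|s − 9|/(9|s|).
Require δ ≤ 9/2 so that |s| > 9 − 9/2 = 9/2, hence 9|s| > 81/2.
Then |5/s − (5/9)| < 5|s − 9|/(81/2), which is < ϵ when |s − 9| < (81/10)ϵ.
Take δ = min(9/2, (81/10)ϵ). Then 0 < |s − 9| < δ gives both |s − 9| < 9/2 and |s − 9| < (81/10)ϵ, so |5/s − (5/9)| < ϵ.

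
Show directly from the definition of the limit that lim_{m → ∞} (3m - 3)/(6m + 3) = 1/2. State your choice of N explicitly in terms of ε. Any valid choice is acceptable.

N = (3/4)/ε

Fix ε > 0. For m ≥ 1, |(3m - 3)/(6m + 3) − (1/2)| = |-27|/(6(6m + 3)) = 27/(6(6m + 3)).
Since 6m + 3 ≥ 6m for m ≥ 1, this is ≤ 27/(6·6m) = (3/4)/m.
So |(3m - 3)/(6m + 3) − (1/2)| < ε whenever m > (3/4)/ε.
Take N = (3/4)/ε. If m > N then |(3m - 3)/(6m + 3) − (1/2)| ≤ (3/4)/m < ε.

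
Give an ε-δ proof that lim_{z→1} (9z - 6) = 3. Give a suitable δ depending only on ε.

δ = ε/9

Fix ε > 0. We need δ > 0 so that 0 < |z − 1| < δ implies |(9z - 6) − 3| < ε.
Since (9z - 6) − 3 = 9(z − 1), we have |(9z - 6) − 3| = 9|z − 1|.
So 9|z − 1| < ε exactly when |z − 1| < ε/9.
Take δ = ε/9. If 0 < |z − 1| < δ then |(9z - 6) − 3| = 9|z − 1| < 9·(ε/9) = ε.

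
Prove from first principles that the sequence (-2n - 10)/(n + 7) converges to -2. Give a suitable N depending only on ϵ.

Let ϵ > 0 be given. For n ≥ 1, |(-2n - 10)/(n + 7) + 2| = |4|/((n + 7)) = 4/((n + 7)).
Since n + 7 ≥ n for n ≥ 1, this is ≤ 4/(n) = 4/n.
So |(-2n - 10)/(n + 7) + 2| < ϵ whenever n > 4/ϵ.
Take N = 4/ϵ. If n > N then |(-2n - 10)/(n + 7) + 2| ≤ 4/n < ϵ.

N = 4/ϵ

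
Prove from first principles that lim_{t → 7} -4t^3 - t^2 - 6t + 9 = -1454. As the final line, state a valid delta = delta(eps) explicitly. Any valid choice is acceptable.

delta = min(1, eps/697)

Let eps > 0. We want delta > 0 such that 0 < |t − 7| < delta implies |(-4t^3 - t^2 - 6t + 9) + 1454| < eps.
(-4t^3 - t^2 - 6t + 9) + 1454 = -4t^3 - t^2 - 6t + 1463 = (t − 7)(-4t^2 - 29t - 209).
So |(-4t^3 - t^2 - 6t + 9) + 1454| = |t − 7|·|-4t^2 - 29t - 209|.
Require delta ≤ 1. Then |t − 7| < 1 gives |t| < 8, and by the triangle inequality |-4t^2 - 29t - 209| ≤ 4·8^2 + 29·8 + 209 = 697.
Hence |(-4t^3 - t^2 - 6t + 9) + 1454| ≤ 697|t − 7| < eps provided |t − 7| < eps/697.
Choosing delta = min(1, eps/697) ensures both conditions, hence |(-4t^3 - t^2 - 6t + 9) + 1454| < eps.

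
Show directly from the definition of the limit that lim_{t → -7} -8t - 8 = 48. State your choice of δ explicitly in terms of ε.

Let ε > 0 be given. We need δ > 0 so that 0 < |t + 7| < δ implies |(-8t - 8) − 48| < ε.
|(-8t - 8) − 48| = |-8t - 56| = 8|t + 7|.
Thus it suffices that |t + 7| < ε/8.
Take δ = ε/8. If 0 < |t + 7| < δ then |(-8t - 8) − 48| = 8|t + 7| < 8·(ε/8) = ε.

δ = ε/8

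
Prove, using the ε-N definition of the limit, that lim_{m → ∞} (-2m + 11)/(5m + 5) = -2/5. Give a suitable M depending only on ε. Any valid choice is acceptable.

Suppose ε > 0. For m ≥ 1, |(-2m + 11)/(5m + 5) + 2/5| = |65|/(5(5m + 5)) = 65/(5(5m + 5)).
Since 5m + 5 ≥ 5m for m ≥ 1, this is ≤ 65/(5·5m) = (13/5)/m.
So |(-2m + 11)/(5m + 5) + 2/5| < ε whenever m > (13/5)/ε.
Take M = (13/5)/ε. If m > M then |(-2m + 11)/(5m + 5) + 2/5| ≤ (13/5)/m < ε.

M = (13/5)/ε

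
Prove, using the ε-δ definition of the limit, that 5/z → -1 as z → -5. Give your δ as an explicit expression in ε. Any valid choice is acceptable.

δ = min(5/2, (5/2)ε)

Fix ε > 0. We seek δ > 0 such that 0 < |z + 5| < δ implies |5/z + 1| < ε.
|5/z + 1| = 5·|-5 − z|/(5·|z|) = 5|z + 5|/(5|z|).
Require δ ≤ 5/2 so that |z| > 5 − 5/2 = 5/2, hence 5|z| > 25/2.
Then |5/z + 1| < 5|z + 5|/(25/2), which is < ε when |z + 5| < (5/2)ε.
Take δ = min(5/2, (5/2)ε). Then 0 < |z + 5| < δ gives both |z + 5| < 5/2 and |z + 5| < (5/2)ε, so |5/z + 1| < ε.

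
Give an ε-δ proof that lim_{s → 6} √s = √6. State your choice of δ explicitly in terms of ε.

Let ε > 0 be given. We want δ > 0 such that 0 < |s − 6| < δ implies |√s − √6| < ε.
Multiplying by the conjugate, |√s − √6| = |s − 6|/(√s + √6).
Restrict δ ≤ 6 so that |s − 6| < 6 forces s > 0, and then √s + √6 > √6.
Hence |√s − √6| < |s − 6|/√6, which is < ε once |s − 6| < √6·ε.
Take δ = min(6, √6·ε). If 0 < |s − 6| < δ then s > 0 and |√s − √6| < |s − 6|/√6 < ε.

δ = min(6, √6·ε)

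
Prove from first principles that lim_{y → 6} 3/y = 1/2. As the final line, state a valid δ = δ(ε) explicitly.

δ = min(3, 6ε)

Fix ε > 0. We seek δ > 0 such that 0 < |y − 6| < δ implies |3/y − (1/2)| < ε.
|3/y − (1/2)| = 3·|6 − y|/(6·|y|) = 3|y − 6|/(6|y|).
Require δ ≤ 3 so that |y| > 6 − 3 = 3, hence 6|y| > 18.
Then |3/y − (1/2)| < 3|y − 6|/18, which is < ε when |y − 6| < 6ε.
Take δ = min(3, 6ε). Then 0 < |y − 6| < δ gives both |y − 6| < 3 and |y − 6| < 6ε, so |3/y − (1/2)| < ε.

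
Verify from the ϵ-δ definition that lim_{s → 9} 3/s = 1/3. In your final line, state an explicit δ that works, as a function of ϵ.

Fix ϵ > 0. We seek δ > 0 such that 0 < |s − 9| < δ implies |3/s − (1/3)| < ϵ.
|3/s − (1/3)| = 3·|9 − s|/(9·|s|) = 3|s − 9|/(9|s|).
Restrict δ ≤ 9/2. Then |s − 9| < 9/2 gives |s| > 9/2, so 9|s| > 81/2.
Then |3/s − (1/3)| < 3|s − 9|/(81/2), which is < ϵ when |s − 9| < (27/2)ϵ.
Take δ = min(9/2, (27/2)ϵ). Then 0 < |s − 9| < δ gives both |s − 9| < 9/2 and |s − 9| < (27/2)ϵ, so |3/s − (1/3)| < ϵ.

δ = min(9/2, (27/2)ϵ)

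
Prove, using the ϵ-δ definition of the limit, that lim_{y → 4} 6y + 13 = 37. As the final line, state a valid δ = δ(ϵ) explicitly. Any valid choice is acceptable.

Let ϵ > 0 be given. We need δ > 0 so that 0 < |y − 4| < δ implies |(6y + 13) − 37| < ϵ.
|(6y + 13) − 37| = |6y - 24| = 6|y − 4|.
So 6|y − 4| < ϵ exactly when |y − 4| < ϵ/6.
Take δ = ϵ/6. If 0 < |y − 4| < δ then |(6y + 13) − 37| = 6|y − 4| < 6·(ϵ/6) = ϵ.

δ = ϵ/6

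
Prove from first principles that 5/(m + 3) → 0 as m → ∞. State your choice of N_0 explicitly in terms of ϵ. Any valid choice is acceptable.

N_0 = 5/ϵ

Fix ϵ > 0. For m ≥ 1, |5/(m + 3) − 0| = 5/(m + 3) ≤ 5/m.
We need 5/m < ϵ, i.e. m > 5/ϵ.
Take N_0 = 5/ϵ. If m > N_0 then |5/(m + 3)| ≤ 5/m < ϵ.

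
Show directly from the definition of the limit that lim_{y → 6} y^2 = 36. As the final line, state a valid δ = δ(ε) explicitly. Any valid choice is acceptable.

Let ε > 0 be given. We seek δ > 0 with 0 < |y − 6| < δ ⇒ |y^2 − 36| < ε.
Factor: y^2 − 36 = (y − 6)(y + 6), so |y^2 − 36| = |y − 6|·|y + 6|.
Impose δ ≤ 2 so that |y| < 8; then |y + 6| ≤ 14.
Hence |y^2 − 36| ≤ 14|y − 6|, which is < ε once |y − 6| < ε/14.
Take δ = min(2, ε/14). If 0 < |y − 6| < δ then both bounds hold and |y^2 − 36| ≤ 14|y − 6| < 14·(ε/14) = ε.

δ = min(2, ε/14)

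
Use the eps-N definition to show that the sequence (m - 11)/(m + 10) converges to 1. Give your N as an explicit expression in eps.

N = 21/eps

Let eps > 0 be given. For m ≥ 1, |(m - 11)/(m + 10) − 1| = |-21|/((m + 10)) = 21/((m + 10)).
Since m + 10 ≥ m for m ≥ 1, this is ≤ 21/(m) = 21/m.
So |(m - 11)/(m + 10) − 1| < eps whenever m > 21/eps.
Take N = 21/eps. If m > N then |(m - 11)/(m + 10) − 1| ≤ 21/m < eps.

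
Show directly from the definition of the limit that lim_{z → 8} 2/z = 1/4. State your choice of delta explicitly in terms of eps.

Fix eps > 0. We seek delta > 0 such that 0 < |z − 8| < delta implies |2/z − (1/4)| < eps.
|2/z − (1/4)| = 2·|8 − z|/(8·|z|) = 2|z − 8|/(8|z|).
Restrict delta ≤ 4. Then |z − 8| < 4 gives |z| > 4, so 8|z| > 32.
Then |2/z − (1/4)| < 2|z − 8|/32, which is < eps when |z − 8| < 16eps.
Take delta = min(4, 16eps). Then 0 < |z − 8| < delta gives both |z − 8| < 4 and |z − 8| < 16eps, so |2/z − (1/4)| < eps.

delta = min(4, 16eps)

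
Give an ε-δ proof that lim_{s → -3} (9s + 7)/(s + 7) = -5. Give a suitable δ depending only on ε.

δ = min(2, (1/7)ε)

Fix ε > 0. We want δ > 0 with 0 < |s + 3| < δ ⇒ |(9s + 7)/(s + 7) + 5| < ε.
Combining over a common denominator, (9s + 7)/(s + 7) + 5 = [(9s + 7)·4 − (-20)·(s + 7)] / [4·(s + 7)] = 56(s + 3) / (4(s + 7)).
So |(9s + 7)/(s + 7) + 5| = 56|s + 3| / (4·|s + 7|).
Restrict δ ≤ 2. Then |s + 3| < 2 gives |s + 7| = |(s + 3) + 4| ≥ 4 − 2 = 2.
Hence |(9s + 7)/(s + 7) + 5| < 56|s + 3|/(4·2) = 7|s + 3|, which is < ε once |s + 3| < (1/7)ε.
Take δ = min(2, (1/7)ε). Then 0 < |s + 3| < δ forces both bounds, so |(9s + 7)/(s + 7) + 5| < ε.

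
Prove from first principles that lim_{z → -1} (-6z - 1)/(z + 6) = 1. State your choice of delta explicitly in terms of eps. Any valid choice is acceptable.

delta = min(5/2, (5/14)eps)

Let eps > 0. We want delta > 0 with 0 < |z + 1| < delta ⇒ |(-6z - 1)/(z + 6) − 1| < eps.
Combining over a common denominator, (-6z - 1)/(z + 6) − 1 = [(-6z - 1)·5 − 5·(z + 6)] / [5·(z + 6)] = -35(z + 1) / (5(z + 6)).
So |(-6z - 1)/(z + 6) − 1| = 35|z + 1| / (5·|z + 6|).
Require delta ≤ 5/2, so |z + 6| ≥ |5| − |z + 1| > 5 − 5/2 = 5/2.
Hence |(-6z - 1)/(z + 6) − 1| < 35|z + 1|/(5·(5/2)) = (14/5)|z + 1|, which is < eps once |z + 1| < (5/14)eps.
Take delta = min(5/2, (5/14)eps). Then 0 < |z + 1| < delta forces both bounds, so |(-6z - 1)/(z + 6) − 1| < eps.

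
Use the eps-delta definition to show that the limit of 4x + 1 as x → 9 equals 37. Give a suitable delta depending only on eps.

Let eps > 0. We need delta > 0 so that 0 < |x − 9| < delta implies |(4x + 1) − 37| < eps.
|(4x + 1) − 37| = |4x - 36| = 4|x − 9|.
Thus it suffices that |x − 9| < eps/4.
Choosing delta = eps/4 gives |(4x + 1) − 37| = 4|x − 9| < eps whenever |x − 9| < delta.

delta = eps/4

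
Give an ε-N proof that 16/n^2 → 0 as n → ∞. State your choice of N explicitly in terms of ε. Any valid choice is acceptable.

Let ε > 0. For n ≥ 1, |16/n^2 − 0| = 16/n^2.
16/n^2 < ε ⇔ n^2 > 16/ε ⇔ n > (16/ε)^{1/2}.
Take N = (16/ε)^{1/2}. Then n > N implies 16/n^2 < ε.

N = (16/ε)^{1/2}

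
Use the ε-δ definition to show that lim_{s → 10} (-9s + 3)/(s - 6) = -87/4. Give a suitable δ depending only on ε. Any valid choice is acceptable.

Fix ε > 0. We want δ > 0 with 0 < |s − 10| < δ ⇒ |(-9s + 3)/(s - 6) + 87/4| < ε.
Combining over a common denominator, (-9s + 3)/(s - 6) + 87/4 = [(-9s + 3)·4 − (-87)·(s - 6)] / [4·(s - 6)] = 51(s − 10) / (4(s - 6)).
So |(-9s + 3)/(s - 6) + 87/4| = 51|s − 10| / (4·|s − 6|).
Require δ ≤ 2, so |s − 6| ≥ |4| − |s − 10| > 4 − 2 = 2.
Hence |(-9s + 3)/(s - 6) + 87/4| < 51|s − 10|/(4·2) = (51/8)|s − 10|, which is < ε once |s − 10| < (8/51)ε.
Take δ = min(2, (8/51)ε). Then 0 < |s − 10| < δ forces both bounds, so |(-9s + 3)/(s - 6) + 87/4| < ε.

δ = min(2, (8/51)ε)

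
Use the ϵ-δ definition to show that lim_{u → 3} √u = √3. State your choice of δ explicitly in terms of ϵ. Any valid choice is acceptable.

δ = min(3, √3·ϵ)

Let ϵ > 0 be given. We want δ > 0 such that 0 < |u − 3| < δ implies |√u − √3| < ϵ.
Rationalise: √u − √3 = (u − 3)/(√u + √3), so |√u − √3| = |u − 3|/(√u + √3).
Restrict δ ≤ 3 so that |u − 3| < 3 forces u > 0, and then √u + √3 > √3.
Hence |√u − √3| < |u − 3|/√3, which is < ϵ once |u − 3| < √3·ϵ.
Take δ = min(3, √3·ϵ). If 0 < |u − 3| < δ then u > 0 and |√u − √3| < |u − 3|/√3 < ϵ.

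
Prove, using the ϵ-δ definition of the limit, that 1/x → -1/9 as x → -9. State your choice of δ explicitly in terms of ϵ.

δ = min(9/2, (81/2)ϵ)

Let ϵ > 0. We seek δ > 0 such that 0 < |x + 9| < δ implies |1/x + 1/9| < ϵ.
|1/x + 1/9| = |-9 − x|/(9·|x|) = |x + 9|/(9|x|).
Restrict δ ≤ 9/2. Then |x + 9| < 9/2 gives |x| > 9/2, so 9|x| > 81/2.
Then |1/x + 1/9| < |x + 9|/(81/2), which is < ϵ when |x + 9| < (81/2)ϵ.
Take δ = min(9/2, (81/2)ϵ). Then 0 < |x + 9| < δ gives both |x + 9| < 9/2 and |x + 9| < (81/2)ϵ, so |1/x + 1/9| < ϵ.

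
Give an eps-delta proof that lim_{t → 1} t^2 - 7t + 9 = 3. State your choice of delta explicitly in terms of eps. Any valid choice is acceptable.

Fix eps > 0. We want delta > 0 such that 0 < |t − 1| < delta implies |(t^2 - 7t + 9) − 3| < eps.
(t^2 - 7t + 9) − 3 = t^2 - 7t + 6 = (t − 1)(t - 6).
So |(t^2 - 7t + 9) − 3| = |t − 1|·|t - 6|.
Require delta ≤ 1. Then |t − 1| < 1 gives |t| < 2, and by the triangle inequality |t - 6| ≤ 2 + 6 = 8.
Hence |(t^2 - 7t + 9) − 3| ≤ 8|t − 1| < eps provided |t − 1| < eps/8.
Take delta = min(1, eps/8). Then 0 < |t − 1| < delta gives both |t − 1| < 1 and |t − 1| < eps/8, so |(t^2 - 7t + 9) − 3| < eps.

delta = min(1, eps/8)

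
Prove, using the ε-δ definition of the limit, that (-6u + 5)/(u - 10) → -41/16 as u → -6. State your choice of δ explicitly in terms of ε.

Suppose ε > 0. We want δ > 0 with 0 < |u + 6| < δ ⇒ |(-6u + 5)/(u - 10) + 41/16| < ε.
Combining over a common denominator, (-6u + 5)/(u - 10) + 41/16 = [(-6u + 5)·(-16) − 41·(u - 10)] / [(-16)·(u - 10)] = 55(u + 6) / ((-16)(u - 10)).
So |(-6u + 5)/(u - 10) + 41/16| = 55|u + 6| / (16·|u − 10|).
Require δ ≤ 8, so |u − 10| ≥ |-16| − |u + 6| > 16 − 8 = 8.
Hence |(-6u + 5)/(u - 10) + 41/16| < 55|u + 6|/(16·8) = (55/128)|u + 6|, which is < ε once |u + 6| < (128/55)ε.
Take δ = min(8, (128/55)ε). Then 0 < |u + 6| < δ forces both bounds, so |(-6u + 5)/(u - 10) + 41/16| < ε.

δ = min(8, (128/55)ε)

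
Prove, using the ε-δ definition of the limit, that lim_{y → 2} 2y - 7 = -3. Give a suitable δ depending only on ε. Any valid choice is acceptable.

Fix ε > 0. We need δ > 0 so that 0 < |y − 2| < δ implies |(2y - 7) + 3| < ε.
|(2y - 7) + 3| = |2y - 4| = 2|y − 2|.
Thus it suffices that |y − 2| < ε/2.
Take δ = ε/2. If 0 < |y − 2| < δ then |(2y - 7) + 3| = 2|y − 2| < 2·(ε/2) = ε.

δ = ε/2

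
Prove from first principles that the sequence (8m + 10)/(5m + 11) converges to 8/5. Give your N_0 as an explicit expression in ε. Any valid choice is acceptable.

N_0 = (38/25)/ε

Suppose ε > 0. For m ≥ 1, |(8m + 10)/(5m + 11) − (8/5)| = |-38|/(5(5m + 11)) = 38/(5(5m + 11)).
Since 5m + 11 ≥ 5m for m ≥ 1, this is ≤ 38/(5·5m) = (38/25)/m.
So |(8m + 10)/(5m + 11) − (8/5)| < ε whenever m > (38/25)/ε.
Take N_0 = (38/25)/ε. If m > N_0 then |(8m + 10)/(5m + 11) − (8/5)| ≤ (38/25)/m < ε.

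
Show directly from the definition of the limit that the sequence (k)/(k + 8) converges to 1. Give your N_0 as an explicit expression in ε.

N_0 = 8/ε

Fix ε > 0. For k ≥ 1, |(k)/(k + 8) − 1| = |-8|/((k + 8)) = 8/((k + 8)).
Since k + 8 ≥ k for k ≥ 1, this is ≤ 8/(k) = 8/k.
So |(k)/(k + 8) − 1| < ε whenever k > 8/ε.
Take N_0 = 8/ε. If k > N_0 then |(k)/(k + 8) − 1| ≤ 8/k < ε.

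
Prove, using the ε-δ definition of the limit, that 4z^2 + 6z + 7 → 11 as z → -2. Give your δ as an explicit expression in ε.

Suppose ε > 0. We want δ > 0 such that 0 < |z + 2| < δ implies |(4z^2 + 6z + 7) − 11| < ε.
(4z^2 + 6z + 7) − 11 = 4z^2 + 6z - 4 = (z + 2)(4z - 2).
So |(4z^2 + 6z + 7) − 11| = |z + 2|·|4z - 2|.
Assume first that |z + 2| < 2, so |z| < 4. Then |4z - 2| ≤ 4·4 + 2 = 18.
Hence |(4z^2 + 6z + 7) − 11| ≤ 18|z + 2| < ε provided |z + 2| < ε/18.
Choosing δ = min(2, ε/18) ensures both conditions, hence |(4z^2 + 6z + 7) − 11| < ε.

δ = min(2, ε/18)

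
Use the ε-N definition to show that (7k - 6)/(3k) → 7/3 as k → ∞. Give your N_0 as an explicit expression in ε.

Let ε > 0 be given. For k ≥ 1, |(7k - 6)/(3k) − (7/3)| = |-18|/(3(3k)) = 18/(3(3k)).
Since 3k ≥ 3k for k ≥ 1, this is ≤ 18/(3·3k) = 2/k.
So |(7k - 6)/(3k) − (7/3)| < ε whenever k > 2/ε.
Take N_0 = 2/ε. If k > N_0 then |(7k - 6)/(3k) − (7/3)| ≤ 2/k < ε.

N_0 = 2/ε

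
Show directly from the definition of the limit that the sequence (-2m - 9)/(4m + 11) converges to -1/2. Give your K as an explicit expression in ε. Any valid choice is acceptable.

K = (7/8)/ε

Fix ε > 0. For m ≥ 1, |(-2m - 9)/(4m + 11) + 1/2| = |-14|/(4(4m + 11)) = 14/(4(4m + 11)).
Since 4m + 11 ≥ 4m for m ≥ 1, this is ≤ 14/(4·4m) = (7/8)/m.
So |(-2m - 9)/(4m + 11) + 1/2| < ε whenever m > (7/8)/ε.
Take K = (7/8)/ε. If m > K then |(-2m - 9)/(4m + 11) + 1/2| ≤ (7/8)/m < ε.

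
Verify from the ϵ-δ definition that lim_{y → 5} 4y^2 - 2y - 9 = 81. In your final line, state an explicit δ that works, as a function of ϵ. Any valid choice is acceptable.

δ = min(1, ϵ/42)

Fix ϵ > 0. We want δ > 0 such that 0 < |y − 5| < δ implies |(4y^2 - 2y - 9) − 81| < ϵ.
(4y^2 - 2y - 9) − 81 = 4y^2 - 2y - 90 = (y − 5)(4y + 18).
So |(4y^2 - 2y - 9) − 81| = |y − 5|·|4y + 18|.
Assume first that |y − 5| < 1, so |y| < 6. Then |4y + 18| ≤ 4·6 + 18 = 42.
Hence |(4y^2 - 2y - 9) − 81| ≤ 42|y − 5| < ϵ provided |y − 5| < ϵ/42.
Choosing δ = min(1, ϵ/42) ensures both conditions, hence |(4y^2 - 2y - 9) − 81| < ϵ.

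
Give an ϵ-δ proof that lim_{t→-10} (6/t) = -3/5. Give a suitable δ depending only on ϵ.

δ = min(5, (25/3)ϵ)

Let ϵ > 0 be given. We seek δ > 0 such that 0 < |t + 10| < δ implies |6/t + 3/5| < ϵ.
|6/t + 3/5| = 6·|-10 − t|/(10·|t|) = 6|t + 10|/(10|t|).
Require δ ≤ 5 so that |t| > 10 − 5 = 5, hence 10|t| > 50.
Then |6/t + 3/5| < 6|t + 10|/50, which is < ϵ when |t + 10| < (25/3)ϵ.
Take δ = min(5, (25/3)ϵ). Then 0 < |t + 10| < δ gives both |t + 10| < 5 and |t + 10| < (25/3)ϵ, so |6/t + 3/5| < ϵ.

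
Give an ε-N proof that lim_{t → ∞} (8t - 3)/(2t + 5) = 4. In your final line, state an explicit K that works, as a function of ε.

Let ε > 0. We seek K > 0 such that t > K implies |(8t - 3)/(2t + 5) − 4| < ε.
(8t - 3)/(2t + 5) − 4 = (2(8t - 3) − 8(2t + 5)) / (2(2t + 5)) = -46/(2(2t + 5)).
For t > 0 we have 2t + 5 > 2t, so |(8t - 3)/(2t + 5) − 4| = 46/(2(2t + 5)) < 46/(2·2t) = (23/2)/t.
Thus |(8t - 3)/(2t + 5) − 4| < ε whenever t > (23/2)/ε.
Take K = (23/2)/ε. If t > K then |(8t - 3)/(2t + 5) − 4| < (23/2)/t < ε.

K = (23/2)/ε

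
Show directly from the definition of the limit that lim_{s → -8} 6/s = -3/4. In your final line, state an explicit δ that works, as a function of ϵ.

Let ϵ > 0 be given. We seek δ > 0 such that 0 < |s + 8| < δ implies |6/s + 3/4| < ϵ.
|6/s + 3/4| = 6·|-8 − s|/(8·|s|) = 6|s + 8|/(8|s|).
Restrict δ ≤ 4. Then |s + 8| < 4 gives |s| > 4, so 8|s| > 32.
Then |6/s + 3/4| < 6|s + 8|/32, which is < ϵ when |s + 8| < (16/3)ϵ.
Take δ = min(4, (16/3)ϵ). Then 0 < |s + 8| < δ gives both |s + 8| < 4 and |s + 8| < (16/3)ϵ, so |6/s + 3/4| < ϵ.

δ = min(4, (16/3)ϵ)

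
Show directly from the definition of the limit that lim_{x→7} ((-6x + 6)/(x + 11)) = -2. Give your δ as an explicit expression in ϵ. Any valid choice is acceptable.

δ = min(9, (9/4)ϵ)

Fix ϵ > 0. We want δ > 0 with 0 < |x − 7| < δ ⇒ |(-6x + 6)/(x + 11) + 2| < ϵ.
Combining over a common denominator, (-6x + 6)/(x + 11) + 2 = [(-6x + 6)·18 − (-36)·(x + 11)] / [18·(x + 11)] = -72(x − 7) / (18(x + 11)).
So |(-6x + 6)/(x + 11) + 2| = 72|x − 7| / (18·|x + 11|).
Require δ ≤ 9, so |x + 11| ≥ |18| − |x − 7| > 18 − 9 = 9.
Hence |(-6x + 6)/(x + 11) + 2| < 72|x − 7|/(18·9) = (4/9)|x − 7|, which is < ϵ once |x − 7| < (9/4)ϵ.
Take δ = min(9, (9/4)ϵ). Then 0 < |x − 7| < δ forces both bounds, so |(-6x + 6)/(x + 11) + 2| < ϵ.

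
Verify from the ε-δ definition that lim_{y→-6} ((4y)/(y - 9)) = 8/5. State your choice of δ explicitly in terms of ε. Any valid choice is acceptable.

Suppose ε > 0. We want δ > 0 with 0 < |y + 6| < δ ⇒ |(4y)/(y - 9) − (8/5)| < ε.
Combining over a common denominator, (4y)/(y - 9) − (8/5) = [(4y)·(-15) − (-24)·(y - 9)] / [(-15)·(y - 9)] = -36(y + 6) / ((-15)(y - 9)).
So |(4y)/(y - 9) − (8/5)| = 36|y + 6| / (15·|y − 9|).
Require δ ≤ 15/2, so |y − 9| ≥ |-15| − |y + 6| > 15 − 15/2 = 15/2.
Hence |(4y)/(y - 9) − (8/5)| < 36|y + 6|/(15·(15/2)) = (8/25)|y + 6|, which is < ε once |y + 6| < (25/8)ε.
Take δ = min(15/2, (25/8)ε). Then 0 < |y + 6| < δ forces both bounds, so |(4y)/(y - 9) − (8/5)| < ε.

δ = min(15/2, (25/8)ε)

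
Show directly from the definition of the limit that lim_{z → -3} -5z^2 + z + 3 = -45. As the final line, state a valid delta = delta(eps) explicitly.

delta = min(2, eps/41)

Let eps > 0 be given. We want delta > 0 such that 0 < |z + 3| < delta implies |(-5z^2 + z + 3) + 45| < eps.
(-5z^2 + z + 3) + 45 = -5z^2 + z + 48 = (z + 3)(-5z + 16).
So |(-5z^2 + z + 3) + 45| = |z + 3|·|-5z + 16|.
Assume first that |z + 3| < 2, so |z| < 5. Then |-5z + 16| ≤ 5·5 + 16 = 41.
Hence |(-5z^2 + z + 3) + 45| ≤ 41|z + 3| < eps provided |z + 3| < eps/41.
Take delta = min(2, eps/41). Then 0 < |z + 3| < delta gives both |z + 3| < 2 and |z + 3| < eps/41, so |(-5z^2 + z + 3) + 45| < eps.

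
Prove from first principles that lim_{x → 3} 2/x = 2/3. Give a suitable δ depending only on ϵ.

δ = min(3/2, (9/4)ϵ)

Suppose ϵ > 0. We seek δ > 0 such that 0 < |x − 3| < δ implies |2/x − (2/3)| < ϵ.
|2/x − (2/3)| = 2·|3 − x|/(3·|x|) = 2|x − 3|/(3|x|).
Require δ ≤ 3/2 so that |x| > 3 − 3/2 = 3/2, hence 3|x| > 9/2.
Then |2/x − (2/3)| < 2|x − 3|/(9/2), which is < ϵ when |x − 3| < (9/4)ϵ.
Take δ = min(3/2, (9/4)ϵ). Then 0 < |x − 3| < δ gives both |x − 3| < 3/2 and |x − 3| < (9/4)ϵ, so |2/x − (2/3)| < ϵ.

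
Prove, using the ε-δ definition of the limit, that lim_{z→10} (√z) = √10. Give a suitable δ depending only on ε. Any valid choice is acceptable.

Suppose ε > 0. We want δ > 0 such that 0 < |z − 10| < δ implies |√z − √10| < ε.
Rationalise: √z − √10 = (z − 10)/(√z + √10), so |√z − √10| = |z − 10|/(√z + √10).
Restrict δ ≤ 10 so that |z − 10| < 10 forces z > 0, and then √z + √10 > √10.
Hence |√z − √10| < |z − 10|/√10, which is < ε once |z − 10| < √10·ε.
Take δ = min(10, √10·ε). If 0 < |z − 10| < δ then z > 0 and |√z − √10| < |z − 10|/√10 < ε.

δ = min(10, √10·ε)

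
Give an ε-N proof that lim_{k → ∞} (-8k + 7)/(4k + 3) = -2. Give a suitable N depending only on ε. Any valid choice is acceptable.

Fix ε > 0. For k ≥ 1, |(-8k + 7)/(4k + 3) + 2| = |52|/(4(4k + 3)) = 52/(4(4k + 3)).
Since 4k + 3 ≥ 4k for k ≥ 1, this is ≤ 52/(4·4k) = (13/4)/k.
So |(-8k + 7)/(4k + 3) + 2| < ε whenever k > (13/4)/ε.
Take N = (13/4)/ε. If k > N then |(-8k + 7)/(4k + 3) + 2| ≤ (13/4)/k < ε.

N = (13/4)/ε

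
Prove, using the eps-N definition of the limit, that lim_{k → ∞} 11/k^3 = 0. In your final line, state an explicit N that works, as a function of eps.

N = (11/eps)^{1/3}

Fix eps > 0. For k ≥ 1, |11/k^3 − 0| = 11/k^3.
11/k^3 < eps ⇔ k^3 > 11/eps ⇔ k > (11/eps)^{1/3}.
Take N = (11/eps)^{1/3}. Then k > N implies 11/k^3 < eps.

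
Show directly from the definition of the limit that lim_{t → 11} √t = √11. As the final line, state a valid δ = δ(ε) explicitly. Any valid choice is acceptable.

δ = min(11, √11·ε)

Let ε > 0. We want δ > 0 such that 0 < |t − 11| < δ implies |√t − √11| < ε.
Multiplying by the conjugate, |√t − √11| = |t − 11|/(√t + √11).
Restrict δ ≤ 11 so that |t − 11| < 11 forces t > 0, and then √t + √11 > √11.
Hence |√t − √11| < |t − 11|/√11, which is < ε once |t − 11| < √11·ε.
Take δ = min(11, √11·ε). If 0 < |t − 11| < δ then t > 0 and |√t − √11| < |t − 11|/√11 < ε.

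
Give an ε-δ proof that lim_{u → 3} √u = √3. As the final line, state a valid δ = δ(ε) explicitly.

δ = min(3, √3·ε)

Let ε > 0 be given. We want δ > 0 such that 0 < |u − 3| < δ implies |√u − √3| < ε.
Multiplying by the conjugate, |√u − √3| = |u − 3|/(√u + √3).
Restrict δ ≤ 3 so that |u − 3| < 3 forces u > 0, and then √u + √3 > √3.
Hence |√u − √3| < |u − 3|/√3, which is < ε once |u − 3| < √3·ε.
Take δ = min(3, √3·ε). If 0 < |u − 3| < δ then u > 0 and |√u − √3| < |u − 3|/√3 < ε.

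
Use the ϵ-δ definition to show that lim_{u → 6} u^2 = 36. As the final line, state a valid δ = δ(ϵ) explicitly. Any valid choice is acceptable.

δ = min(2, ϵ/14)

Suppose ϵ > 0. We seek δ > 0 with 0 < |u − 6| < δ ⇒ |u^2 − 36| < ϵ.
Factor: u^2 − 36 = (u − 6)(u + 6), so |u^2 − 36| = |u − 6|·|u + 6|.
Restrict δ ≤ 2. Then |u − 6| < 2 gives |u| < 8, so by the triangle inequality |u + 6| ≤ 8 + 6 = 14.
Hence |u^2 − 36| ≤ 14|u − 6|, which is < ϵ once |u − 6| < ϵ/14.
Take δ = min(2, ϵ/14). If 0 < |u − 6| < δ then both bounds hold and |u^2 − 36| ≤ 14|u − 6| < 14·(ϵ/14) = ϵ.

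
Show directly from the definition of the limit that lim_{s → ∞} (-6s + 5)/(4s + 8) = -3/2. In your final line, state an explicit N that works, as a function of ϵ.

N = (17/4)/ϵ

Fix ϵ > 0. We seek N > 0 such that s > N implies |(-6s + 5)/(4s + 8) + 3/2| < ϵ.
(-6s + 5)/(4s + 8) + 3/2 = (4(-6s + 5) − (-6)(4s + 8)) / (4(4s + 8)) = 68/(4(4s + 8)).
For s > 0 we have 4s + 8 > 4s, so |(-6s + 5)/(4s + 8) + 3/2| = 68/(4(4s + 8)) < 68/(4·4s) = (17/4)/s.
Thus |(-6s + 5)/(4s + 8) + 3/2| < ϵ whenever s > (17/4)/ϵ.
Take N = (17/4)/ϵ. If s > N then |(-6s + 5)/(4s + 8) + 3/2| < (17/4)/s < ϵ.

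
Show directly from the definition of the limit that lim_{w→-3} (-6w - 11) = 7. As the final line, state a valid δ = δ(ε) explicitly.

δ = ε/6

Let ε > 0 be given. We need δ > 0 so that 0 < |w + 3| < δ implies |(-6w - 11) − 7| < ε.
Since (-6w - 11) − 7 = -6(w + 3), we have |(-6w - 11) − 7| = 6|w + 3|.
So 6|w + 3| < ε exactly when |w + 3| < ε/6.
Choosing δ = ε/6 gives |(-6w - 11) − 7| = 6|w + 3| < ε whenever |w + 3| < δ.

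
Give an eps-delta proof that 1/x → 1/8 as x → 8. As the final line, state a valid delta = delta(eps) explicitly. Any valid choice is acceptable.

Suppose eps > 0. We seek delta > 0 such that 0 < |x − 8| < delta implies |1/x − (1/8)| < eps.
|1/x − (1/8)| = |8 − x|/(8·|x|) = |x − 8|/(8|x|).
Require delta ≤ 4 so that |x| > 8 − 4 = 4, hence 8|x| > 32.
Then |1/x − (1/8)| < |x − 8|/32, which is < eps when |x − 8| < 32eps.
Take delta = min(4, 32eps). Then 0 < |x − 8| < delta gives both |x − 8| < 4 and |x − 8| < 32eps, so |1/x − (1/8)| < eps.

delta = min(4, 32eps)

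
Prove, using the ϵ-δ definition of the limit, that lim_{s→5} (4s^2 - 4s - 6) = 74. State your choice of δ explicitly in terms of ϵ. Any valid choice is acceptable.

δ = min(1, ϵ/40)

Fix ϵ > 0. We want δ > 0 such that 0 < |s − 5| < δ implies |(4s^2 - 4s - 6) − 74| < ϵ.
(4s^2 - 4s - 6) − 74 = 4s^2 - 4s - 80 = (s − 5)(4s + 16).
So |(4s^2 - 4s - 6) − 74| = |s − 5|·|4s + 16|.
Assume first that |s − 5| < 1, so |s| < 6. Then |4s + 16| ≤ 4·6 + 16 = 40.
Hence |(4s^2 - 4s - 6) − 74| ≤ 40|s − 5| < ϵ provided |s − 5| < ϵ/40.
Choosing δ = min(1, ϵ/40) ensures both conditions, hence |(4s^2 - 4s - 6) − 74| < ϵ.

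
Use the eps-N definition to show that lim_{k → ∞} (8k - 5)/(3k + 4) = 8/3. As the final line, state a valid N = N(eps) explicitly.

N = (47/9)/eps

Let eps > 0 be given. For k ≥ 1, |(8k - 5)/(3k + 4) − (8/3)| = |-47|/(3(3k + 4)) = 47/(3(3k + 4)).
Since 3k + 4 ≥ 3k for k ≥ 1, this is ≤ 47/(3·3k) = (47/9)/k.
So |(8k - 5)/(3k + 4) − (8/3)| < eps whenever k > (47/9)/eps.
Take N = (47/9)/eps. If k > N then |(8k - 5)/(3k + 4) − (8/3)| ≤ (47/9)/k < eps.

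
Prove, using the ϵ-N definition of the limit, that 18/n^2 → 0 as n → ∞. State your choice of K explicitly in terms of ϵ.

K = (18/ϵ)^{1/2}

Suppose ϵ > 0. For n ≥ 1, |18/n^2 − 0| = 18/n^2.
18/n^2 < ϵ ⇔ n^2 > 18/ϵ ⇔ n > (18/ϵ)^{1/2}.
Take K = (18/ϵ)^{1/2}. Then n > K implies 18/n^2 < ϵ.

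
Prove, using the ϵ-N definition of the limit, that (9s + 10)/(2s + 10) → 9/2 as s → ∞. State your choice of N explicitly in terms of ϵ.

N = (35/2)/ϵ

Suppose ϵ > 0. We seek N > 0 such that s > N implies |(9s + 10)/(2s + 10) − (9/2)| < ϵ.
(9s + 10)/(2s + 10) − (9/2) = (2(9s + 10) − 9(2s + 10)) / (2(2s + 10)) = -70/(2(2s + 10)).
For s > 0 we have 2s + 10 > 2s, so |(9s + 10)/(2s + 10) − (9/2)| = 70/(2(2s + 10)) < 70/(2·2s) = (35/2)/s.
Thus |(9s + 10)/(2s + 10) − (9/2)| < ϵ whenever s > (35/2)/ϵ.
Take N = (35/2)/ϵ. If s > N then |(9s + 10)/(2s + 10) − (9/2)| < (35/2)/s < ϵ.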